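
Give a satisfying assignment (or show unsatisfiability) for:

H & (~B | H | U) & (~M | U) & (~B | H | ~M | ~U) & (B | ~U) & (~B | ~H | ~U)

Unit clause (H) forces H = True.
Try M = True:
  (~M | U) forces U = True.
  (B | ~U) forces B = True.
  clause (~B | ~H | ~U) is falsified — backtrack.
So M = False.
Set U = False.
Set B = True.
All clauses satisfied.

H=T, M=F, U=F, B=T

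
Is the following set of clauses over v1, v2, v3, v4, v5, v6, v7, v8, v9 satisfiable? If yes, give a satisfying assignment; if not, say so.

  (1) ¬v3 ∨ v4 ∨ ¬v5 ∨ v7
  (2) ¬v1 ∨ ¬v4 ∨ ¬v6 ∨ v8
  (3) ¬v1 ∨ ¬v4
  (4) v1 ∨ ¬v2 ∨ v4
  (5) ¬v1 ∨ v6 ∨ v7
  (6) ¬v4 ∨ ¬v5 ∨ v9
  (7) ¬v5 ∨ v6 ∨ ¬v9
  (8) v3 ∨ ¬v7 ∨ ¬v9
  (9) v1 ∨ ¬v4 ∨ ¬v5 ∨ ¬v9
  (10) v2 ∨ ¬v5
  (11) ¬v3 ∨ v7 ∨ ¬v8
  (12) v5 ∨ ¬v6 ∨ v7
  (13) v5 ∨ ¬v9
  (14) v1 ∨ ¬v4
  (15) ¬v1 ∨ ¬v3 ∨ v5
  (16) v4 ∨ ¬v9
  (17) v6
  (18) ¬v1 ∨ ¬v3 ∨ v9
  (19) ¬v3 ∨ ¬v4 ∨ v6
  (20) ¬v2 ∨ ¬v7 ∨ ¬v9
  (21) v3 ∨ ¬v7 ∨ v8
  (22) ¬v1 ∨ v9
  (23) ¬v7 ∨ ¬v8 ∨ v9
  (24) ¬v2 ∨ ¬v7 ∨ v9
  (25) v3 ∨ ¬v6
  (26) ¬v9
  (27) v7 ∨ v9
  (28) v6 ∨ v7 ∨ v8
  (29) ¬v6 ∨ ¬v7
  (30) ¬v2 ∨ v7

No satisfying assignment exists.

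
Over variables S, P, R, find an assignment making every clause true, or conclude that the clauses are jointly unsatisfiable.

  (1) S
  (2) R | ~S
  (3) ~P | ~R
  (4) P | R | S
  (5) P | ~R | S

S = True, P = False, R = True

Unit clause (S) forces S = True.
In (R | ~S) only R is left, so R = True.
In (~P | ~R) only ~P is left, so P = False.
Check each clause:
  (S): S holds.
  (R | ~S): R holds.
  (~P | ~R): ~P holds.
  (P | R | S): R holds.
  (P | ~R | S): S holds.
All clauses satisfied.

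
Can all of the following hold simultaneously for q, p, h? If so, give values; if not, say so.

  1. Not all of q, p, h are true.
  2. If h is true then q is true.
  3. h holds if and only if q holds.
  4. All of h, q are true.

q = True, p = False, h = True

  (1) {q, p, h}: 2/3 true — not all ✓
  (2) h=T ⇒ q: T ✓
  (3) h=T, q=T — same ✓
  (4) {h, q}: all 2 true ✓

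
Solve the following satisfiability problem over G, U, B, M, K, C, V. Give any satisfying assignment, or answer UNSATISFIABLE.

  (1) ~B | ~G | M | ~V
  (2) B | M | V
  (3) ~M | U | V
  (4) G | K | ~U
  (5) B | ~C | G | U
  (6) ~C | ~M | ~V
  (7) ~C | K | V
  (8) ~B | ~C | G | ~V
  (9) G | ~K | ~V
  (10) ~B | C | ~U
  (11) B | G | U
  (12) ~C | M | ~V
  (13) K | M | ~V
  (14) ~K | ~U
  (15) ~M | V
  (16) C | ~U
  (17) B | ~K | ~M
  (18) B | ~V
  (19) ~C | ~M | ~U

G = True, U = False, B = True, M = False, K = False, C = False, V = False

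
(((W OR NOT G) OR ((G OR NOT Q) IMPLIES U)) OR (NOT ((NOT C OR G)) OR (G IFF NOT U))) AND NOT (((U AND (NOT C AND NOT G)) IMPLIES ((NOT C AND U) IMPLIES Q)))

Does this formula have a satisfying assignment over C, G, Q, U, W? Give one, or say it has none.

C=F; G=F; Q=F; U=T; W=F

  ((W OR NOT G) OR ((G OR NOT Q) IMPLIES U)) OR (NOT ((NOT C OR G)) OR (G IFF NOT U)) = True
    (W OR NOT G) OR ((G OR NOT Q) IMPLIES U) = True
      W OR NOT G = True
        NOT G = True
      (G OR NOT Q) IMPLIES U = True
        G OR NOT Q = True
          NOT Q = True
    NOT ((NOT C OR G)) OR (G IFF NOT U) = True
      NOT ((NOT C OR G)) = False
        NOT C OR G = True
          NOT C = True
      G IFF NOT U = True
        NOT U = False
  NOT (((U AND (NOT C AND NOT G)) IMPLIES ((NOT C AND U) IMPLIES Q))) = True
    (U AND (NOT C AND NOT G)) IMPLIES ((NOT C AND U) IMPLIES Q) = False
      U AND (NOT C AND NOT G) = True
        NOT C AND NOT G = True
          NOT C = True
          NOT G = True
      (NOT C AND U) IMPLIES Q = False
        NOT C AND U = True
          NOT C = True
Both conjuncts True, so the formula holds.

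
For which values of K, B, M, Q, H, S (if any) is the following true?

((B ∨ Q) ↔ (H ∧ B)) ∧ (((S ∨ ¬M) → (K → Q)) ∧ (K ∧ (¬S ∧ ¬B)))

K = True; B = False; M = True; Q = False; H = True; S = False

  (B ∨ Q) ↔ (H ∧ B) = True
    B ∨ Q = False
    H ∧ B = False
  ((S ∨ ¬M) → (K → Q)) ∧ (K ∧ (¬S ∧ ¬B)) = True
    (S ∨ ¬M) → (K → Q) = True
      S ∨ ¬M = False
        ¬M = False
      K → Q = False
    K ∧ (¬S ∧ ¬B) = True
      ¬S ∧ ¬B = True
        ¬S = True
        ¬B = True
Both conjuncts True, so the formula holds.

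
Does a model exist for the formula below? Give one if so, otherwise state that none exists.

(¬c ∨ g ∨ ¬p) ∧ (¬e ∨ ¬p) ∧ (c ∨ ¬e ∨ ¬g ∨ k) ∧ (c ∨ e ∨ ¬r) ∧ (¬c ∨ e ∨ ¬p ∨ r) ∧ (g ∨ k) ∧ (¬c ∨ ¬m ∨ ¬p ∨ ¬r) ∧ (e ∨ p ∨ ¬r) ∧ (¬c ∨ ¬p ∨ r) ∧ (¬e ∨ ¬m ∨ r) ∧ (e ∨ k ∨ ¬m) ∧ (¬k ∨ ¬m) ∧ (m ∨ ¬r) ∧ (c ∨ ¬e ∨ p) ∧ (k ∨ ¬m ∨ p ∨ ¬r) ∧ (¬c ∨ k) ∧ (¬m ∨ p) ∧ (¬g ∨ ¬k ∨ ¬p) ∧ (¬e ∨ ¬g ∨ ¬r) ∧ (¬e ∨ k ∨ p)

c: True, g: True, k: True, p: False, m: False, e: False, r: False

Set c = True.
  then (¬c ∨ k) forces k = True.
  then (¬k ∨ ¬m) forces m = False.
  then (m ∨ ¬r) forces r = False.
  then (¬c ∨ ¬p ∨ r) forces p = False.
Set g = True.
Set e = False.
All clauses satisfied.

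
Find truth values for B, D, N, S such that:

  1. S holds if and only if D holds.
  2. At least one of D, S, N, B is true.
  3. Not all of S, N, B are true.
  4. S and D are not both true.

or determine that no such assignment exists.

B = True; D = False; N = False; S = False

  (1) S=F, D=F — same ✓
  (2) {D, S, N, B}: 1 true — at least one ✓
  (3) {S, N, B}: 1/3 true — not all ✓
  (4) S=F, D=F — not both ✓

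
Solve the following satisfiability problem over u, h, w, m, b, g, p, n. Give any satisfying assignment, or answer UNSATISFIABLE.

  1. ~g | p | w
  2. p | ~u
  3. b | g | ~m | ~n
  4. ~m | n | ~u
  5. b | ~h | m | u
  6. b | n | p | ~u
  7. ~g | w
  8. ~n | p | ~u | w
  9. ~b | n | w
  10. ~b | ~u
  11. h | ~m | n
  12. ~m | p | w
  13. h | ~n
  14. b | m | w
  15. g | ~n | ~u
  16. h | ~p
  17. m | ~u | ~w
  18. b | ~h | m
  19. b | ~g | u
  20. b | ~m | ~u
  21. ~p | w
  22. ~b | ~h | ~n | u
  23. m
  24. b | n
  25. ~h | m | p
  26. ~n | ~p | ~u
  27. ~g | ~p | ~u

u=F, h=T, w=T, m=T, b=T, g=T, p=F, n=F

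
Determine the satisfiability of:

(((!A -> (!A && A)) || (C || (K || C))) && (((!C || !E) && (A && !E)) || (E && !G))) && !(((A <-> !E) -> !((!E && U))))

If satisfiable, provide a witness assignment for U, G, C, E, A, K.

U = True, G = True, C = False, E = False, A = True, K = False

  ((!A -> (!A && A)) || (C || (K || C))) && (((!C || !E) && (A && !E)) || (E && !G)) = True
    (!A -> (!A && A)) || (C || (K || C)) = True
      !A -> (!A && A) = True
        !A = False
        !A && A = False
          !A = False
      C || (K || C) = False
        K || C = False
    ((!C || !E) && (A && !E)) || (E && !G) = True
      (!C || !E) && (A && !E) = True
        !C || !E = True
          !C = True
          !E = True
        A && !E = True
          !E = True
      E && !G = False
        !G = False
  !(((A <-> !E) -> !((!E && U)))) = True
    (A <-> !E) -> !((!E && U)) = False
      A <-> !E = True
        !E = True
      !((!E && U)) = False
        !E && U = True
          !E = True
Both conjuncts True, so the formula holds.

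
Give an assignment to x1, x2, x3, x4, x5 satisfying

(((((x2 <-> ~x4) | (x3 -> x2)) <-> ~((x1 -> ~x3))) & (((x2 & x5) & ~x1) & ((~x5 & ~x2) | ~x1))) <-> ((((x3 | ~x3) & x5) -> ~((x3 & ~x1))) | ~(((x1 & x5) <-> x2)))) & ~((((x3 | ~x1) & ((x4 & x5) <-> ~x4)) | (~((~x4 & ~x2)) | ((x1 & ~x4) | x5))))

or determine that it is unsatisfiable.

The formula is unsatisfiable.

Case x5 = True: the conjunct ~((((x3 | ~x1) & ((x4 & x5) <-> ~x4)) | (~((~x4 & ~x2)) | ((x1 & ~x4) | x5)))) becomes ~((((x3 | ~x1) & (x4 <-> ~x4)) | True)) = False.
Case x5 = False: the conjunct ((((x2 <-> ~x4) | (x3 -> x2)) <-> ~((x1 -> ~x3))) & (((x2 & x5) & ~x1) & ((~x5 & ~x2) | ~x1))) <-> ((((x3 | ~x3) & x5) -> ~((x3 & ~x1))) | ~(((x1 & x5) <-> x2))) becomes ((((x2 <-> ~x4) | (x3 -> x2)) <-> ~((x1 -> ~x3))) & False) <-> (True | ~(~x2)) = False.
Both cases fail — unsatisfiable.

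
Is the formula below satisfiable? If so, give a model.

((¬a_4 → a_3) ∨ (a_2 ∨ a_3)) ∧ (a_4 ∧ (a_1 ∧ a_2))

a_1 = True, a_2 = True, a_3 = True, a_4 = True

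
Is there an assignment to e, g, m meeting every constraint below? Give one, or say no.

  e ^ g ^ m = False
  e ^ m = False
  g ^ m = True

e=T; g=F; m=T

e ^ g ^ m = T ^ F ^ T = False ✓
e ^ m = T ^ T = False ✓
g ^ m = F ^ T = True ✓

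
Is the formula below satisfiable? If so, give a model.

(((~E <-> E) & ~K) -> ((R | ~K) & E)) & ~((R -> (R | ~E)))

Unsatisfiable

The conjunct ~((R -> (R | ~E))) is unsatisfiable on its own:
  R=F, E=F: evaluates to False.
  R=F, E=T: evaluates to False.
  R=T, E=F: evaluates to False.
  R=T, E=T: evaluates to False.
So the whole conjunction is unsatisfiable.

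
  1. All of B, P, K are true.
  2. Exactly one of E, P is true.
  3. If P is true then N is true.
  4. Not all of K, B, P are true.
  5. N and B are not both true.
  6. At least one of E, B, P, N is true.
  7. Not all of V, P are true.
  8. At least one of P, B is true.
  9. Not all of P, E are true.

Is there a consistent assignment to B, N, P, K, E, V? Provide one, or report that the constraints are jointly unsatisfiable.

Case B = True:
  (1) forces P = True.
  (1) forces K = True.
  Constraint (4) is violated (K=T, B=T, P=T) — contradiction.
Case B = False:
  Constraint (1) is violated (B=F) — contradiction.
Both cases fail — unsatisfiable.

UNSATISFIABLE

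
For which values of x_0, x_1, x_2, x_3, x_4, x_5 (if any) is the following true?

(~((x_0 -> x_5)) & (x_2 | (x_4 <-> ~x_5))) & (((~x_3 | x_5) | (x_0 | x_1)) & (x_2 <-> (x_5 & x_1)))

x_0 = True; x_1 = False; x_2 = False; x_3 = True; x_4 = True; x_5 = False

  ~((x_0 -> x_5)) & (x_2 | (x_4 <-> ~x_5)) = True
    ~((x_0 -> x_5)) = True
      x_0 -> x_5 = False
    x_2 | (x_4 <-> ~x_5) = True
      x_4 <-> ~x_5 = True
        ~x_5 = True
  ((~x_3 | x_5) | (x_0 | x_1)) & (x_2 <-> (x_5 & x_1)) = True
    (~x_3 | x_5) | (x_0 | x_1) = True
      ~x_3 | x_5 = False
        ~x_3 = False
      x_0 | x_1 = True
    x_2 <-> (x_5 & x_1) = True
      x_5 & x_1 = False
Both conjuncts True, so the formula holds.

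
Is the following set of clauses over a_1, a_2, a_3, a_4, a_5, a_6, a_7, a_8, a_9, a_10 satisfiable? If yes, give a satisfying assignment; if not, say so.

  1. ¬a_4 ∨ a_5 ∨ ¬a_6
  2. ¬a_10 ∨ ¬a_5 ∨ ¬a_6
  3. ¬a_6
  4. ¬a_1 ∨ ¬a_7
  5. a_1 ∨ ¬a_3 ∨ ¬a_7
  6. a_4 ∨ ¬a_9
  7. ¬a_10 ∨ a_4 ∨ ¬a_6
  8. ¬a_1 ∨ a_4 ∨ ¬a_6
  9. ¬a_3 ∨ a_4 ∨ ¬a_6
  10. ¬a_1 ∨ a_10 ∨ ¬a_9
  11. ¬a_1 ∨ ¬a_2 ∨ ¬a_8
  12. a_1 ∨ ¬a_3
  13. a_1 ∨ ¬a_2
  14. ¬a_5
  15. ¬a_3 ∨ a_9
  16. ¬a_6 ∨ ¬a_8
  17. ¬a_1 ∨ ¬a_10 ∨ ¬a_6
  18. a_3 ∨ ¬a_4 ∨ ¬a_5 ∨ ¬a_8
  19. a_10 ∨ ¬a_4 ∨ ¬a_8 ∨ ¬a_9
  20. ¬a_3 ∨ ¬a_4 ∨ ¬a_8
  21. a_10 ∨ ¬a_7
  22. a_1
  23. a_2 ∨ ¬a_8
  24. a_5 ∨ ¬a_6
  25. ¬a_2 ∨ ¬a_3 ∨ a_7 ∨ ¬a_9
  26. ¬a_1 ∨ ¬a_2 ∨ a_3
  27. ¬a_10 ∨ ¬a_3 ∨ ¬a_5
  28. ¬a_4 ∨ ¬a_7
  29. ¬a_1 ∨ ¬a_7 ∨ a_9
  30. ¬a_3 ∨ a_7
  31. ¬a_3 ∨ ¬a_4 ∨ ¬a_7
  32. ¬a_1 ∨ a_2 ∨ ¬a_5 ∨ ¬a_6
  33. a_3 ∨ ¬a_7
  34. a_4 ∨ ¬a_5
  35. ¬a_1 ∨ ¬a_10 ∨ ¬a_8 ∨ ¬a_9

a_1 = True, a_2 = False, a_3 = False, a_4 = False, a_5 = False, a_6 = False, a_7 = False, a_8 = False, a_9 = False, a_10 = False

Unit clause (¬a_6) forces a_6 = False.
Unit clause (¬a_5) forces a_5 = False.
Unit clause (a_1) forces a_1 = True.
In (¬a_1 ∨ ¬a_7) only ¬a_7 is left, so a_7 = False.
In (¬a_3 ∨ a_7) only ¬a_3 is left, so a_3 = False.
In (¬a_1 ∨ ¬a_2 ∨ a_3) only ¬a_2 is left, so a_2 = False.
In (a_2 ∨ ¬a_8) only ¬a_8 is left, so a_8 = False.
Set a_4 = False.
  then (a_4 ∨ ¬a_9) forces a_9 = False.
Set a_10 = False.
All clauses satisfied.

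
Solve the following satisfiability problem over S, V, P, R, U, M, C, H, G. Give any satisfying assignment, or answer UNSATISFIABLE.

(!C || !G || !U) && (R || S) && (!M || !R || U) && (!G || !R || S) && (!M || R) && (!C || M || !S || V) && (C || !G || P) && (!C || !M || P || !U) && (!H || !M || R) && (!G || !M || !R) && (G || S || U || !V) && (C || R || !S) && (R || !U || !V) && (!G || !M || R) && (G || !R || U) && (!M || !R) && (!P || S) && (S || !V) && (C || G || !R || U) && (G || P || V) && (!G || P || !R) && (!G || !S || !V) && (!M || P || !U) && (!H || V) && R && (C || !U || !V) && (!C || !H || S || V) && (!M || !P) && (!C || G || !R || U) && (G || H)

Unit clause (R) forces R = True.
In (!M || !R) only !M is left, so M = False.
Try S = False:
  (!G || !R || S) forces G = False.
  (G || !R || U) forces U = True.
  (!P || S) forces P = False.
  (S || !V) forces V = False.
  clause (G || P || V) is falsified — backtrack.
So S = True.
Set V = True.
  then (!G || !S || !V) forces G = False.
  then (G || H) forces H = True.
  then (G || !R || U) forces U = True.
  then (C || !U || !V) forces C = True.
Set P = False.
All clauses satisfied.

S=T; V=T; P=F; R=T; U=T; M=F; C=T; H=T; G=F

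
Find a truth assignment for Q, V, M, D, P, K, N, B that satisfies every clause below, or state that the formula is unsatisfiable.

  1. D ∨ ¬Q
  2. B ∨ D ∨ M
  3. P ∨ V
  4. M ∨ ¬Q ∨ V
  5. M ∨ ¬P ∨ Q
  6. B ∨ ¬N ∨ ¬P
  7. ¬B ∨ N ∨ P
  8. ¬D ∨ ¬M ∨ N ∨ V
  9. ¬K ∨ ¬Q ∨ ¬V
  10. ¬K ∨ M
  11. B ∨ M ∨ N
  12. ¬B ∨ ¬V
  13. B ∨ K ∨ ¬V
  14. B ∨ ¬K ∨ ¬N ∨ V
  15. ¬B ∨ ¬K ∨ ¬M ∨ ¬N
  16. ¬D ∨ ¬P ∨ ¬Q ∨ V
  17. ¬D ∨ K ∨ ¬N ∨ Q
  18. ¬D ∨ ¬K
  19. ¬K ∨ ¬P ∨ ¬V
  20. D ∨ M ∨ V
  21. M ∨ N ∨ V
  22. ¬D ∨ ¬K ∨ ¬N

Set Q = False.
Set V = False.
  then (P ∨ V) forces P = True.
  then (M ∨ ¬P ∨ Q) forces M = True.
Try D = True:
  (¬D ∨ ¬M ∨ N ∨ V) forces N = True.
  (B ∨ ¬N ∨ ¬P) forces B = True.
  (¬B ∨ ¬K ∨ ¬M ∨ ¬N) forces K = False.
  clause (¬D ∨ K ∨ ¬N ∨ Q) is falsified — backtrack.
So D = False.
Set K = True.
Set N = False.
Set B = False.
All clauses satisfied.

Q: False, V: False, M: True, D: False, P: True, K: True, N: False, B: False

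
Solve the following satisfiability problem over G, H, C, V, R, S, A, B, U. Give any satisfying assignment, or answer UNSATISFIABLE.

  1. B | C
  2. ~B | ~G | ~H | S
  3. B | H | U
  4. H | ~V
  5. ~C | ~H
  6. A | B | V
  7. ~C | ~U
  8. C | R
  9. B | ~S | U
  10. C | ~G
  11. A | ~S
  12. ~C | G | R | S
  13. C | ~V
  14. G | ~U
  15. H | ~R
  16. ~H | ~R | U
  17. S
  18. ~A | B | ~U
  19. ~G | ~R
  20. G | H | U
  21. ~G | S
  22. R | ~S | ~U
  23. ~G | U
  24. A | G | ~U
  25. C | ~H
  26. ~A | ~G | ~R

UNSATISFIABLE

Case H = True:
  (~C | ~H) forces C = False.
  Clause (C | ~H) is falsified — contradiction.
Case H = False:
  (H | ~V) forces V = False.
  (H | ~R) forces R = False.
  (C | R) forces C = True.
  (~C | ~U) forces U = False.
  (B | H | U) forces B = True.
  (S) forces S = True.
  (A | ~S) forces A = True.
  (G | H | U) forces G = True.
  Clause (~G | U) is falsified — contradiction.
Both cases fail, so the formula is unsatisfiable.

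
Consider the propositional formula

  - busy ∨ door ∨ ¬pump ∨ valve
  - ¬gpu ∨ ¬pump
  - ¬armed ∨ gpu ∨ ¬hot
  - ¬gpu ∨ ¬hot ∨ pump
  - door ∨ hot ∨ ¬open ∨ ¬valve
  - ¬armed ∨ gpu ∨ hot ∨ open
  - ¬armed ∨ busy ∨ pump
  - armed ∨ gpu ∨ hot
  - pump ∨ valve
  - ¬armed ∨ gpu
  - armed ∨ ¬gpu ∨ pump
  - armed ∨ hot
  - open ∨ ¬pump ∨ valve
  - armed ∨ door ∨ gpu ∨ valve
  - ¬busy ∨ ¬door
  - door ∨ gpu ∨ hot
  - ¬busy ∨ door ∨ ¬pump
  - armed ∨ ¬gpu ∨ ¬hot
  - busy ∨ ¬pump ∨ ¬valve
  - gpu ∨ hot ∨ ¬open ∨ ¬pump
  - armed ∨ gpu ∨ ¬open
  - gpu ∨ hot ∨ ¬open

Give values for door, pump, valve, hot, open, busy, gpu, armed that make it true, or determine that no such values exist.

door = True; pump = False; valve = True; hot = True; open = False; busy = False; gpu = False; armed = False

Set door = True.
  then (¬busy ∨ ¬door) forces busy = False.
Set pump = False.
  then (¬armed ∨ busy ∨ pump) forces armed = False.
  then (pump ∨ valve) forces valve = True.
  then (armed ∨ ¬gpu ∨ pump) forces gpu = False.
  then (armed ∨ hot) forces hot = True.
  then (armed ∨ gpu ∨ ¬open) forces open = False.
All clauses satisfied.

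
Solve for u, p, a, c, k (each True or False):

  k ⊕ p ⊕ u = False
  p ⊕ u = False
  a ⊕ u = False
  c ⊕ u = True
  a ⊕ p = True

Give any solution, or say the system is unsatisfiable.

Adding constraints 2, 3, 5 mod 2: every variable appears an even number of times on the left, so the left side is 0.
But the right sides sum to 1 (mod 2). 0 ≠ 1 — the system is inconsistent.

Unsatisfiable — no assignment works.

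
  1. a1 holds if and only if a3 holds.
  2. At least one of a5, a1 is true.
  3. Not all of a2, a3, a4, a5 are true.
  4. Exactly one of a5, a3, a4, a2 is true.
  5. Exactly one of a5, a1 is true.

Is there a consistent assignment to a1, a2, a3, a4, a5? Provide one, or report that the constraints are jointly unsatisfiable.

a1 = False, a2 = False, a3 = False, a4 = False, a5 = True

  (1) a1=F, a3=F — same ✓
  (2) {a5, a1}: 1 true — at least one ✓
  (3) {a2, a3, a4, a5}: 1/4 true — not all ✓
  (4) {a5, a3, a4, a2}: 1 true — exactly one ✓
  (5) {a5, a1}: 1 true — exactly one ✓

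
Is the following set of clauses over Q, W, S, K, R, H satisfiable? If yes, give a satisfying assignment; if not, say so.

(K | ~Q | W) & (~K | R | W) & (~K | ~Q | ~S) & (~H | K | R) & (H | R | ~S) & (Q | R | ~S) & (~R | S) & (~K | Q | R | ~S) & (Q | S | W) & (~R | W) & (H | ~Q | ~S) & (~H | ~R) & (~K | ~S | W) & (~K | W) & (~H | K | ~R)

Set Q = False.
Try W = False:
  (Q | S | W) forces S = True.
  (Q | R | ~S) forces R = True.
  clause (~R | W) is falsified — backtrack.
So W = True.
Set S = False.
  then (~R | S) forces R = False.
Set K = False.
  then (~H | K | R) forces H = False.
All clauses satisfied.

Q = False, W = True, S = False, K = False, R = False, H = False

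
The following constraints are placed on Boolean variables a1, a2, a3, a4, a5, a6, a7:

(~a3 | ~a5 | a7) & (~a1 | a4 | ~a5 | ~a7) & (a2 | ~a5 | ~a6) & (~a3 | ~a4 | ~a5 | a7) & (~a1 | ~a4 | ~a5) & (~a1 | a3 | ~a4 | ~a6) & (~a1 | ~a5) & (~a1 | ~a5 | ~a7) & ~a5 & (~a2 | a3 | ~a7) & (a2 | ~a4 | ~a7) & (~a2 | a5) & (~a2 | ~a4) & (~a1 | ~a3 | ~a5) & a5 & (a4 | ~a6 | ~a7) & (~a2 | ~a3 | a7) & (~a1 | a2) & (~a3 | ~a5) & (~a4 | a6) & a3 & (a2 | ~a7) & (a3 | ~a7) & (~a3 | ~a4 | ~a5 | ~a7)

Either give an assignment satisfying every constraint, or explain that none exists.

No satisfying assignment exists.

Case a5 = True:
  Clause (~a5) is falsified — contradiction.
Case a5 = False:
  Clause (a5) is falsified — contradiction.
Both cases fail, so the formula is unsatisfiable.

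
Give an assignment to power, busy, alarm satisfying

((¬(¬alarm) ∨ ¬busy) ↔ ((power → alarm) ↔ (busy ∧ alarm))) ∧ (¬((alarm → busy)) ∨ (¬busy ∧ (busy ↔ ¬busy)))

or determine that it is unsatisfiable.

Case busy = True: the conjunct ¬((alarm → busy)) ∨ (¬busy ∧ (busy ↔ ¬busy)) becomes ¬True ∨ (False ∧ False) = False.
Case busy = False: the formula simplifies to ¬((power → alarm)) ∧ ¬(¬alarm).
  alarm = True: the conjunct ¬((power → alarm)) becomes ¬((power → True)) = False.
  alarm = False: the conjunct ¬(¬alarm) becomes ¬(¬False) = False.
Both cases fail — unsatisfiable.

No satisfying assignment exists.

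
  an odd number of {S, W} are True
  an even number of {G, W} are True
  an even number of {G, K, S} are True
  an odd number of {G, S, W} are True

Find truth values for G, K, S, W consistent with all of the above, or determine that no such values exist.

G: False; K: True; S: True; W: False

{S, W}: 1 true → odd ✓
{G, W}: 0 true → even ✓
{G, K, S}: 2 true → even ✓
{G, S, W}: 1 true → odd ✓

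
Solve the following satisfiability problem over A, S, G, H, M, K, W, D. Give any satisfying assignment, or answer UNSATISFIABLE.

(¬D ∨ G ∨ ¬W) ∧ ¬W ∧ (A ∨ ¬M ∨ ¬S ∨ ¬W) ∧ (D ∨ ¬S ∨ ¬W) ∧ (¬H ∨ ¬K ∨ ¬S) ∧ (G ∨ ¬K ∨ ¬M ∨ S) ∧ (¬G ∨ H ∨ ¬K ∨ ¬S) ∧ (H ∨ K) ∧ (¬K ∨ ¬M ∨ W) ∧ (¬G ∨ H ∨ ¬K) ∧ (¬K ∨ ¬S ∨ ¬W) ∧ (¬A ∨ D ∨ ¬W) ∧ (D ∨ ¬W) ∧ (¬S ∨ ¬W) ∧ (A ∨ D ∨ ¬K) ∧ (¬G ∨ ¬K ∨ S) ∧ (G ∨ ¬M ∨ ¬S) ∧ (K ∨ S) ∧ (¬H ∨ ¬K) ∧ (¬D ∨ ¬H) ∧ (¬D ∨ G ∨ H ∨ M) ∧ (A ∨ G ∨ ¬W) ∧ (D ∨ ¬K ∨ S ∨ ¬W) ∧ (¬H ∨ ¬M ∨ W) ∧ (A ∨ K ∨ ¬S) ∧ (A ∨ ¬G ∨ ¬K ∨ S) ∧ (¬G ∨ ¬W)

Unit clause (¬W) forces W = False.
Set A = True.
Set S = True.
Set G = False.
  then (G ∨ ¬M ∨ ¬S) forces M = False.
Set H = True.
  then (¬H ∨ ¬K ∨ ¬S) forces K = False.
  then (¬D ∨ ¬H) forces D = False.
All clauses satisfied.

A = True; S = True; G = False; H = True; M = False; K = False; W = False; D = False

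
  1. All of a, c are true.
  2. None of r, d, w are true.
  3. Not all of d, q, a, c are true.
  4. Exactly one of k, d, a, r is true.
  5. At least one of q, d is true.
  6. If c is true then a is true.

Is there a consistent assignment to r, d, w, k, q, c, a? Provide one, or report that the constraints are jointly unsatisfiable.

r = False, d = False, w = False, k = False, q = True, c = True, a = True

  (1) {a, c}: all 2 true ✓
  (2) {r, d, w}: 0 true — none ✓
  (3) {d, q, a, c}: 3/4 true — not all ✓
  (4) {k, d, a, r}: 1 true — exactly one ✓
  (5) {q, d}: 1 true — at least one ✓
  (6) c=T ⇒ a: T ✓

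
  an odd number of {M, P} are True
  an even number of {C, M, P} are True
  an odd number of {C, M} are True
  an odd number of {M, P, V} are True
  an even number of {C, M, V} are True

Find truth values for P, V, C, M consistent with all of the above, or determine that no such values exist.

UNSATISFIABLE

Adding constraints 1, 3, 4, 5 mod 2: every variable appears an even number of times on the left, so the left side is 0.
But the right sides sum to 1 (mod 2). 0 ≠ 1 — the system is inconsistent.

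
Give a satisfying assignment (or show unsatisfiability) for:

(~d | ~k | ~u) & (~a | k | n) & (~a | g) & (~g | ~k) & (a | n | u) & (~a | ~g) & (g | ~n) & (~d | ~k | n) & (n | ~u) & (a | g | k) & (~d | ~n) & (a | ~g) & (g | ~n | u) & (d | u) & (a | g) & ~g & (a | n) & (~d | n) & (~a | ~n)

Case g = True:
  Clause (~g) is falsified — contradiction.
Case g = False:
  (~a | g) forces a = False.
  Clause (a | g) is falsified — contradiction.
Both cases fail, so the formula is unsatisfiable.

Unsatisfiable — no assignment works.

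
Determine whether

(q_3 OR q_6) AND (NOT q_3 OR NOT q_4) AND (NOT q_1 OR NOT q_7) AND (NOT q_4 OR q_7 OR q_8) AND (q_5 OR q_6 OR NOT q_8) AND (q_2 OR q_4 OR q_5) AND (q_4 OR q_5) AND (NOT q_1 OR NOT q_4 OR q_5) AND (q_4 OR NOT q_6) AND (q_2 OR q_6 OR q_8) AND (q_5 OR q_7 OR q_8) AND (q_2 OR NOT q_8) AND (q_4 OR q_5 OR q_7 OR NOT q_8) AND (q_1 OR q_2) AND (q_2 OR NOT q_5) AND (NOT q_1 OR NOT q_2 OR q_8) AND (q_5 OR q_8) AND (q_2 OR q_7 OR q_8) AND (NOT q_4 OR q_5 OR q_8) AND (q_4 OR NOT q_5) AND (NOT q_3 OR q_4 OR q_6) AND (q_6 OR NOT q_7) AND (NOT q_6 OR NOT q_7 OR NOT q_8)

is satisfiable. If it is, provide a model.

Set q_1 = False.
  then (q_1 OR q_2) forces q_2 = True.
Try q_3 = True:
  (NOT q_3 OR NOT q_4) forces q_4 = False.
  (q_4 OR q_5) forces q_5 = True.
  clause (q_4 OR NOT q_5) is falsified — backtrack.
So q_3 = False.
  then (q_3 OR q_6) forces q_6 = True.
  then (q_4 OR NOT q_6) forces q_4 = True.
Set q_5 = True.
Set q_7 = True.
  then (NOT q_6 OR NOT q_7 OR NOT q_8) forces q_8 = False.
All clauses satisfied.

q_1: False, q_2: True, q_3: False, q_4: True, q_5: True, q_6: True, q_7: True, q_8: False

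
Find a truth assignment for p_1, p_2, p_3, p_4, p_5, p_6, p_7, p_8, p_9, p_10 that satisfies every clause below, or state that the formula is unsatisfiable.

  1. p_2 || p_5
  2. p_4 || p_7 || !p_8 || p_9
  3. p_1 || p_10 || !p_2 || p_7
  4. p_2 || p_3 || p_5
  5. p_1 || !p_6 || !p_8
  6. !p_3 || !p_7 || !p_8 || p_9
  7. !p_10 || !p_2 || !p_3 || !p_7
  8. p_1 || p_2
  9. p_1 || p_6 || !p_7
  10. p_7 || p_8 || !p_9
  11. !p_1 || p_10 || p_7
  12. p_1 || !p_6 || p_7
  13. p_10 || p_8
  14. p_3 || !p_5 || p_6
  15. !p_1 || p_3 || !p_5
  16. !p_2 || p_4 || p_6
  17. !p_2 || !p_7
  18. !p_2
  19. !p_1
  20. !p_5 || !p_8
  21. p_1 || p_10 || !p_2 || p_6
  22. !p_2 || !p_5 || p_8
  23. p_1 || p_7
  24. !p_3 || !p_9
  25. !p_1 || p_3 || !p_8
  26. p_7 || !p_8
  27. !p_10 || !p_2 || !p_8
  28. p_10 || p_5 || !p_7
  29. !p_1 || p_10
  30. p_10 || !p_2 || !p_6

The formula is unsatisfiable.

Case p_1 = True:
  Clause (!p_1) is falsified — contradiction.
Case p_1 = False:
  (p_1 || p_2) forces p_2 = True.
  Clause (!p_2) is falsified — contradiction.
Both cases fail, so the formula is unsatisfiable.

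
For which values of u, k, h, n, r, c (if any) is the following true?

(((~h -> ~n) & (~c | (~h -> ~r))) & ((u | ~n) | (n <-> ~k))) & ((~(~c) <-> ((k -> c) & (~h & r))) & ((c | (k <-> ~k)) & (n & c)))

Unsatisfiable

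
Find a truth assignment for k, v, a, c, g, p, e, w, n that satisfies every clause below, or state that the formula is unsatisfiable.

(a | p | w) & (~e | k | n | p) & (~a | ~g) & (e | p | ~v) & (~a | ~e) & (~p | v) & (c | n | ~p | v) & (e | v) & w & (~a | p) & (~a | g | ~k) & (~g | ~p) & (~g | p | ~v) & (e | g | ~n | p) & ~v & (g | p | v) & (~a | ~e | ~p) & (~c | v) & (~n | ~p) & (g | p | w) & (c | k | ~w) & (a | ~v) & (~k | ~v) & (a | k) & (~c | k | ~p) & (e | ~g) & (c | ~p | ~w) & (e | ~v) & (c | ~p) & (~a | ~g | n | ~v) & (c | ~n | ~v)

k=T; v=F; a=F; c=F; g=T; p=F; e=T; w=T; n=F

Unit clause (w) forces w = True.
Unit clause (~v) forces v = False.
In (~c | v) only ~c is left, so c = False.
In (c | k | ~w) only k is left, so k = True.
In (c | ~p | ~w) only ~p is left, so p = False.
In (e | v) only e is left, so e = True.
In (~a | p) only ~a is left, so a = False.
In (g | p | v) only g is left, so g = True.
Set n = False.
All clauses satisfied.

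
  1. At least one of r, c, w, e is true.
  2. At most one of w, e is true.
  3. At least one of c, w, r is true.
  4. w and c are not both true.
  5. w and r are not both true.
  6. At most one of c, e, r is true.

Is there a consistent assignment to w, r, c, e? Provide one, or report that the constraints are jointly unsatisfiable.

w: True, r: False, c: False, e: False

  (1) {r, c, w, e}: 1 true — at least one ✓
  (2) {w, e}: 1 true — at most one ✓
  (3) {c, w, r}: 1 true — at least one ✓
  (4) w=T, c=F — not both ✓
  (5) w=T, r=F — not both ✓
  (6) {c, e, r}: 0 true — at most one ✓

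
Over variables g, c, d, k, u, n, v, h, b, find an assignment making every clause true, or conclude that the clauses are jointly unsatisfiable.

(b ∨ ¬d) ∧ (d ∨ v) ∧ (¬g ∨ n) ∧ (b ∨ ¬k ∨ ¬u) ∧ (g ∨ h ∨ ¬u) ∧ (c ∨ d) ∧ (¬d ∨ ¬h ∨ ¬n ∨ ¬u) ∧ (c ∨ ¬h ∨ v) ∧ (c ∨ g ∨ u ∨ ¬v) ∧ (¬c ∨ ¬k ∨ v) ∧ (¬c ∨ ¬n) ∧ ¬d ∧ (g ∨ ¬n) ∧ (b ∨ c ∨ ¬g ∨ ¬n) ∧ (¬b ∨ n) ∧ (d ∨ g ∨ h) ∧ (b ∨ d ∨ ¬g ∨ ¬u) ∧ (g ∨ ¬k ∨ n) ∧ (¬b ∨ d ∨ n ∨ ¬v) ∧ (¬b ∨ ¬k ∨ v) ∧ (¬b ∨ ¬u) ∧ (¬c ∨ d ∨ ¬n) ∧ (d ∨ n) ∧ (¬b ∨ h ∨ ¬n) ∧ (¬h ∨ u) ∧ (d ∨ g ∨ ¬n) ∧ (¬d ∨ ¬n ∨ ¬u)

Case d = True:
  Clause (¬d) is falsified — contradiction.
Case d = False:
  (d ∨ v) forces v = True.
  (c ∨ d) forces c = True.
  (¬c ∨ ¬n) forces n = False.
  Clause (d ∨ n) is falsified — contradiction.
Both cases fail, so the formula is unsatisfiable.

No satisfying assignment exists.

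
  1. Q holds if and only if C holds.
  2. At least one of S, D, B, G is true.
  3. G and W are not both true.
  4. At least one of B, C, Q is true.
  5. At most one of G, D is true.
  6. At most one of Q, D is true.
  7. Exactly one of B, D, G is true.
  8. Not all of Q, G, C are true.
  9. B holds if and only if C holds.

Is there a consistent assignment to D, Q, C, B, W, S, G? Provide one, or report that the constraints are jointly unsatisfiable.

D: False, Q: True, C: True, B: True, W: False, S: False, G: False

  (1) Q=T, C=T — same ✓
  (2) {S, D, B, G}: 1 true — at least one ✓
  (3) G=F, W=F — not both ✓
  (4) {B, C, Q}: 3 true — at least one ✓
  (5) {G, D}: 0 true — at most one ✓
  (6) {Q, D}: 1 true — at most one ✓
  (7) {B, D, G}: 1 true — exactly one ✓
  (8) {Q, G, C}: 2/3 true — not all ✓
  (9) B=T, C=T — same ✓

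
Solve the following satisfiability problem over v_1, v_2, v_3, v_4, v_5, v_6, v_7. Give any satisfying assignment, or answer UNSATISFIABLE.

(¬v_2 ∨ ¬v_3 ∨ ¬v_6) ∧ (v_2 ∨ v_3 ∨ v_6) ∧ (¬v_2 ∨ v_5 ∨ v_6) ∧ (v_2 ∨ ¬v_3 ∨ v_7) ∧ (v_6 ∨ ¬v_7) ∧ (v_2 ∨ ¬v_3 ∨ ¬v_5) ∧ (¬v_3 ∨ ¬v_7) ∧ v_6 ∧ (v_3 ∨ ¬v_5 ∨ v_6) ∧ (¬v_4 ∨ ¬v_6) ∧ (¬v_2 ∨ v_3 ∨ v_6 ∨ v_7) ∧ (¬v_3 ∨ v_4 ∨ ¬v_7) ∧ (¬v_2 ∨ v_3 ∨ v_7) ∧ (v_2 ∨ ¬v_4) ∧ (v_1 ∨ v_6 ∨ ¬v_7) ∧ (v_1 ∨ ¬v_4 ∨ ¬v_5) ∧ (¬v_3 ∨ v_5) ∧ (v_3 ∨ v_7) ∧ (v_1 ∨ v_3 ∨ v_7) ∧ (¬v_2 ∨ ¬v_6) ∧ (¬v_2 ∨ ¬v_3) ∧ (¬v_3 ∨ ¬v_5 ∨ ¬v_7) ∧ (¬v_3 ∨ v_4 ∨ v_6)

Unit clause (v_6) forces v_6 = True.
In (¬v_4 ∨ ¬v_6) only ¬v_4 is left, so v_4 = False.
In (¬v_2 ∨ ¬v_6) only ¬v_2 is left, so v_2 = False.
Set v_1 = False.
Try v_3 = True:
  (v_2 ∨ ¬v_3 ∨ v_7) forces v_7 = True.
  clause (¬v_3 ∨ ¬v_7) is falsified — backtrack.
So v_3 = False.
  then (v_3 ∨ v_7) forces v_7 = True.
Set v_5 = True.
All clauses satisfied.

v_1: False, v_2: False, v_3: False, v_4: False, v_5: True, v_6: True, v_7: True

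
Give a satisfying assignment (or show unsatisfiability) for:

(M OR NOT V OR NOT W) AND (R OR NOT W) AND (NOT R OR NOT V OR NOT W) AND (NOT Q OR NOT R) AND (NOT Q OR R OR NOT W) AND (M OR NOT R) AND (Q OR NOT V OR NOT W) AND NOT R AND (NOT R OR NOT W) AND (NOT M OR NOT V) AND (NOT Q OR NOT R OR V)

V = False, Q = True, R = False, W = False, M = False

Unit clause (NOT R) forces R = False.
In (R OR NOT W) only NOT W is left, so W = False.
Set V = False.
Set Q = True.
Set M = False.
All clauses satisfied.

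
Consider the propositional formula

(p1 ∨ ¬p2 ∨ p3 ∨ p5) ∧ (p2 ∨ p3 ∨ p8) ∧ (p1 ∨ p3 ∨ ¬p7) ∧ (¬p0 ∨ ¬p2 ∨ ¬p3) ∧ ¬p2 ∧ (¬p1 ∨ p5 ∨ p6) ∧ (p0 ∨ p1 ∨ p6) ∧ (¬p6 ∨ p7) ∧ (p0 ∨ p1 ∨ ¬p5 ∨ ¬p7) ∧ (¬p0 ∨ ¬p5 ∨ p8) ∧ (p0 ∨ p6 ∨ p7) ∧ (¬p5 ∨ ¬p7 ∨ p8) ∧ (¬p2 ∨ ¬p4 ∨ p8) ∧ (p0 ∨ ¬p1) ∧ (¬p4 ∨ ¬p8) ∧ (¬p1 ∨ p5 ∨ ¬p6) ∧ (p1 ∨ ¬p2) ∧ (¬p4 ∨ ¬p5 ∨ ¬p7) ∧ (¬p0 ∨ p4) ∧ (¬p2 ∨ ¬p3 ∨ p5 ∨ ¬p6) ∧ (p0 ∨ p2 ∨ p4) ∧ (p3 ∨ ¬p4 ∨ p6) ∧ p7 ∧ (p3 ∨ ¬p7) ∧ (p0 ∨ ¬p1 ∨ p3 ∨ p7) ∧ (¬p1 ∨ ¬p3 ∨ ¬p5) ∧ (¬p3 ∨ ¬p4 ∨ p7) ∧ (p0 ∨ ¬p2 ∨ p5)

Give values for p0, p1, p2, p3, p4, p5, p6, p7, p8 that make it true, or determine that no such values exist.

Unit clause (¬p2) forces p2 = False.
Unit clause (p7) forces p7 = True.
In (p3 ∨ ¬p7) only p3 is left, so p3 = True.
Set p0 = False.
  then (p0 ∨ ¬p1) forces p1 = False.
  then (p0 ∨ p2 ∨ p4) forces p4 = True.
  then (p0 ∨ p1 ∨ p6) forces p6 = True.
  then (p0 ∨ p1 ∨ ¬p5 ∨ ¬p7) forces p5 = False.
  then (¬p4 ∨ ¬p8) forces p8 = False.
All clauses satisfied.

p0=F, p1=F, p2=F, p3=T, p4=T, p5=F, p6=T, p7=T, p8=F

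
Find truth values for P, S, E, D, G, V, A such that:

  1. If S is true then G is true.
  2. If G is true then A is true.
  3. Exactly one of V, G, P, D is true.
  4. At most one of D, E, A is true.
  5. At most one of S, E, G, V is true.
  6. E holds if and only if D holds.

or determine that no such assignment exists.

P=F, S=F, E=F, D=F, G=F, V=T, A=F

  (1) S=F ⇒ G: vacuous ✓
  (2) G=F ⇒ A: vacuous ✓
  (3) {V, G, P, D}: 1 true — exactly one ✓
  (4) {D, E, A}: 0 true — at most one ✓
  (5) {S, E, G, V}: 1 true — at most one ✓
  (6) E=F, D=F — same ✓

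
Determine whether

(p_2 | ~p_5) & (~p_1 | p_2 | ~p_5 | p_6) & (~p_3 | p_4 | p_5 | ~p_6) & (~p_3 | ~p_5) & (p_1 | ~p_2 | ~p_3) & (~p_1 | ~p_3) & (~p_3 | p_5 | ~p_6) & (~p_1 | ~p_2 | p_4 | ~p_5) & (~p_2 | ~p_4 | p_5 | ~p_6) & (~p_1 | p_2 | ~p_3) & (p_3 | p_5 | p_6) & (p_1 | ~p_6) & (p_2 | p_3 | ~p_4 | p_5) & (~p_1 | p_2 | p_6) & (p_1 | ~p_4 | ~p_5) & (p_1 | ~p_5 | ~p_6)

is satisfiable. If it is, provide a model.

p_1: True, p_2: False, p_3: False, p_4: False, p_5: False, p_6: True

Set p_1 = True.
  then (~p_1 | ~p_3) forces p_3 = False.
Set p_2 = False.
  then (p_2 | ~p_5) forces p_5 = False.
  then (p_3 | p_5 | p_6) forces p_6 = True.
  then (p_2 | p_3 | ~p_4 | p_5) forces p_4 = False.
All clauses satisfied.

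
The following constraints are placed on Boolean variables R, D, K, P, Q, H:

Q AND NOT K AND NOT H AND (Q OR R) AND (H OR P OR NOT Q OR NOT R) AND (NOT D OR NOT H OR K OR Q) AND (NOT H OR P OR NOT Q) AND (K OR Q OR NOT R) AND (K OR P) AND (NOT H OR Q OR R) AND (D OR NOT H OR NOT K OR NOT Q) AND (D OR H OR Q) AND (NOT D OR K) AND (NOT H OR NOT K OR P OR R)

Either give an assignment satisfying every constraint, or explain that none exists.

R: True; D: False; K: False; P: True; Q: True; H: False

Unit clause (Q) forces Q = True.
Unit clause (NOT K) forces K = False.
Unit clause (NOT H) forces H = False.
In (K OR P) only P is left, so P = True.
In (NOT D OR K) only NOT D is left, so D = False.
Set R = True.
All clauses satisfied.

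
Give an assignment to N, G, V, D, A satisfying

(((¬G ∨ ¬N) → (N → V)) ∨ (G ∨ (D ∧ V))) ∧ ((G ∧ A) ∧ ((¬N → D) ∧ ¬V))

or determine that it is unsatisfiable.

N = True; G = True; V = False; D = True; A = True

  ((¬G ∨ ¬N) → (N → V)) ∨ (G ∨ (D ∧ V)) = True
    (¬G ∨ ¬N) → (N → V) = True
      ¬G ∨ ¬N = False
        ¬G = False
        ¬N = False
      N → V = False
    G ∨ (D ∧ V) = True
      D ∧ V = False
  (G ∧ A) ∧ ((¬N → D) ∧ ¬V) = True
    G ∧ A = True
    (¬N → D) ∧ ¬V = True
      ¬N → D = True
        ¬N = False
      ¬V = True
Both conjuncts True, so the formula holds.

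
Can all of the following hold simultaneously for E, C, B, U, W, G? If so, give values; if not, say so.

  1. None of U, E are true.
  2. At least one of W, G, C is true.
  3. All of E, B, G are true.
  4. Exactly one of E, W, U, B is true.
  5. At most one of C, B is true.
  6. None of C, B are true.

Case E = True:
  Constraint (1) is violated (E=T) — contradiction.
Case E = False:
  Constraint (3) is violated (E=F) — contradiction.
Both cases fail — unsatisfiable.

Unsatisfiable — no assignment works.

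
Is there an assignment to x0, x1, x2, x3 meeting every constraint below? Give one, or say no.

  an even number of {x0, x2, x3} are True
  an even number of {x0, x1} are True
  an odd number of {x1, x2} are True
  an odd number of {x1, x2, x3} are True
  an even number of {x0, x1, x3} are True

Unsatisfiable

Adding constraints 1, 2, 4 mod 2: every variable appears an even number of times on the left, so the left side is 0.
But the right sides sum to 1 (mod 2). 0 ≠ 1 — the system is inconsistent.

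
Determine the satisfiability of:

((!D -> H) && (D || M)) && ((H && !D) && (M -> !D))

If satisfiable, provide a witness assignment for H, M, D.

H: True, M: True, D: False

  (!D -> H) && (D || M) = True
    !D -> H = True
      !D = True
    D || M = True
  (H && !D) && (M -> !D) = True
    H && !D = True
      !D = True
    M -> !D = True
      !D = True
Both conjuncts True, so the formula holds.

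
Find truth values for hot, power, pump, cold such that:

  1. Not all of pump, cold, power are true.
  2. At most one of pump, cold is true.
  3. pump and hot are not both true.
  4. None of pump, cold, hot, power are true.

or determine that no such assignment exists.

hot: False, power: False, pump: False, cold: False

  (1) {pump, cold, power}: 0/3 true — not all ✓
  (2) {pump, cold}: 0 true — at most one ✓
  (3) pump=F, hot=F — not both ✓
  (4) {pump, cold, hot, power}: 0 true — none ✓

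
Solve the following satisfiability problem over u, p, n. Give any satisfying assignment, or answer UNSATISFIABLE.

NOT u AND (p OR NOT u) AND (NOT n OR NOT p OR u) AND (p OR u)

u: False; p: True; n: False

Unit clause (NOT u) forces u = False.
In (p OR u) only p is left, so p = True.
In (NOT n OR NOT p OR u) only NOT n is left, so n = False.
Check each clause:
  (NOT u): NOT u holds.
  (p OR NOT u): p holds.
  (NOT n OR NOT p OR u): NOT n holds.
  (p OR u): p holds.
All clauses satisfied.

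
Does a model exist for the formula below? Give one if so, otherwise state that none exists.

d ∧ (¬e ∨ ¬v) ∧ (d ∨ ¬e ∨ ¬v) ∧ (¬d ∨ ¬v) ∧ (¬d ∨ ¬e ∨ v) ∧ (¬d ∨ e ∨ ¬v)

Unit clause (d) forces d = True.
In (¬d ∨ ¬v) only ¬v is left, so v = False.
In (¬d ∨ ¬e ∨ v) only ¬e is left, so e = False.
Check each clause:
  (d): d holds.
  (¬e ∨ ¬v): ¬e holds.
  (d ∨ ¬e ∨ ¬v): d holds.
  (¬d ∨ ¬v): ¬v holds.
  (¬d ∨ ¬e ∨ v): ¬e holds.
  (¬d ∨ e ∨ ¬v): ¬v holds.
All clauses satisfied.

v: False, e: False, d: True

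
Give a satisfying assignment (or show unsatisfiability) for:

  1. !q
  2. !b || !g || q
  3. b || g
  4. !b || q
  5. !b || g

Unit clause (!q) forces q = False.
In (!b || q) only !b is left, so b = False.
In (b || g) only g is left, so g = True.
Check each clause:
  (!q): !q holds.
  (!b || !g || q): !b holds.
  (b || g): g holds.
  (!b || q): !b holds.
  (!b || g): !b holds.
All clauses satisfied.

q = False; g = True; b = False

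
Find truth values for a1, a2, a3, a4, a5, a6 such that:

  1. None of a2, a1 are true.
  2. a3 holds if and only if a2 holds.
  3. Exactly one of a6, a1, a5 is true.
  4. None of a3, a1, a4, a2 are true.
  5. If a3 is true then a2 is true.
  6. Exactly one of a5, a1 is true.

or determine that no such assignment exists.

a1: False; a2: False; a3: False; a4: False; a5: True; a6: False

  (1) {a2, a1}: 0 true — none ✓
  (2) a3=F, a2=F — same ✓
  (3) {a6, a1, a5}: 1 true — exactly one ✓
  (4) {a3, a1, a4, a2}: 0 true — none ✓
  (5) a3=F ⇒ a2: vacuous ✓
  (6) {a5, a1}: 1 true — exactly one ✓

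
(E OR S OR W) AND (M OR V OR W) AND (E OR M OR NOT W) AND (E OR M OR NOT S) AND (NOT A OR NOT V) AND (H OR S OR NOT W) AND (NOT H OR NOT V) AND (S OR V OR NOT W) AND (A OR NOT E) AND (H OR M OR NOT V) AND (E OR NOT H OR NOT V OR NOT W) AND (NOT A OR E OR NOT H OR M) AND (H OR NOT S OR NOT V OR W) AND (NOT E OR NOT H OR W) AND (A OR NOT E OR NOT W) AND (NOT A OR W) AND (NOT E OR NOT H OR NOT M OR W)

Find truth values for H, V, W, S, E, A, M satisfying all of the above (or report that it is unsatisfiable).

Set H = False.
Set V = True.
  then (NOT A OR NOT V) forces A = False.
  then (A OR NOT E) forces E = False.
  then (H OR M OR NOT V) forces M = True.
Try W = False:
  (E OR S OR W) forces S = True.
  clause (H OR NOT S OR NOT V OR W) is falsified — backtrack.
So W = True.
  then (H OR S OR NOT W) forces S = True.
All clauses satisfied.

H = False, V = True, W = True, S = True, E = False, A = False, M = True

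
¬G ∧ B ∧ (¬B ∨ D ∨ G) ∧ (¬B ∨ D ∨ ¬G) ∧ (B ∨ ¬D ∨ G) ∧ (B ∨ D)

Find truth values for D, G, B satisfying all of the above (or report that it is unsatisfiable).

D: True, G: False, B: True

Unit clause (¬G) forces G = False.
Unit clause (B) forces B = True.
In (¬B ∨ D ∨ G) only D is left, so D = True.
All clauses satisfied.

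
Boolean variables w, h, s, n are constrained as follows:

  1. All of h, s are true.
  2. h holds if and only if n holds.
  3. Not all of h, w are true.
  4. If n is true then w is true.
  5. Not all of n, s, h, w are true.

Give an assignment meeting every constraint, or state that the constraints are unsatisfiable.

The formula is unsatisfiable.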